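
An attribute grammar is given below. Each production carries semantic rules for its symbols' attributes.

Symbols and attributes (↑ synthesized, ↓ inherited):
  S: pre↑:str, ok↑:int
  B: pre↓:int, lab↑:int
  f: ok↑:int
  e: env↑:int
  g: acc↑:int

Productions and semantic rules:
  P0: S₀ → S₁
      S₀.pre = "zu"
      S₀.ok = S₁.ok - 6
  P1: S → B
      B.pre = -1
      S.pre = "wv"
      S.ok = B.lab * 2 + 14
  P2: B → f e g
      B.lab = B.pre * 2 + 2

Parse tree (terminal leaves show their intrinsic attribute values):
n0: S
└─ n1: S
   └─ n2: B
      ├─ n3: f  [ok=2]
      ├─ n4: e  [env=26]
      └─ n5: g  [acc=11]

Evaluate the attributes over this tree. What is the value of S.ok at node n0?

1. n2.pre = -1  [-1]
2. n3.ok = 2  [terminal]
3. n4.env = 26  [terminal]
4. n5.acc = 11  [terminal]
5. n2.lab = 0  [B.pre * 2 + 2]
6. n1.pre = "wv"  ["wv"]
7. n1.ok = 14  [B.lab * 2 + 14]
8. n0.pre = "zu"  ["zu"]
9. n0.ok = 8  [S₁.ok - 6]

8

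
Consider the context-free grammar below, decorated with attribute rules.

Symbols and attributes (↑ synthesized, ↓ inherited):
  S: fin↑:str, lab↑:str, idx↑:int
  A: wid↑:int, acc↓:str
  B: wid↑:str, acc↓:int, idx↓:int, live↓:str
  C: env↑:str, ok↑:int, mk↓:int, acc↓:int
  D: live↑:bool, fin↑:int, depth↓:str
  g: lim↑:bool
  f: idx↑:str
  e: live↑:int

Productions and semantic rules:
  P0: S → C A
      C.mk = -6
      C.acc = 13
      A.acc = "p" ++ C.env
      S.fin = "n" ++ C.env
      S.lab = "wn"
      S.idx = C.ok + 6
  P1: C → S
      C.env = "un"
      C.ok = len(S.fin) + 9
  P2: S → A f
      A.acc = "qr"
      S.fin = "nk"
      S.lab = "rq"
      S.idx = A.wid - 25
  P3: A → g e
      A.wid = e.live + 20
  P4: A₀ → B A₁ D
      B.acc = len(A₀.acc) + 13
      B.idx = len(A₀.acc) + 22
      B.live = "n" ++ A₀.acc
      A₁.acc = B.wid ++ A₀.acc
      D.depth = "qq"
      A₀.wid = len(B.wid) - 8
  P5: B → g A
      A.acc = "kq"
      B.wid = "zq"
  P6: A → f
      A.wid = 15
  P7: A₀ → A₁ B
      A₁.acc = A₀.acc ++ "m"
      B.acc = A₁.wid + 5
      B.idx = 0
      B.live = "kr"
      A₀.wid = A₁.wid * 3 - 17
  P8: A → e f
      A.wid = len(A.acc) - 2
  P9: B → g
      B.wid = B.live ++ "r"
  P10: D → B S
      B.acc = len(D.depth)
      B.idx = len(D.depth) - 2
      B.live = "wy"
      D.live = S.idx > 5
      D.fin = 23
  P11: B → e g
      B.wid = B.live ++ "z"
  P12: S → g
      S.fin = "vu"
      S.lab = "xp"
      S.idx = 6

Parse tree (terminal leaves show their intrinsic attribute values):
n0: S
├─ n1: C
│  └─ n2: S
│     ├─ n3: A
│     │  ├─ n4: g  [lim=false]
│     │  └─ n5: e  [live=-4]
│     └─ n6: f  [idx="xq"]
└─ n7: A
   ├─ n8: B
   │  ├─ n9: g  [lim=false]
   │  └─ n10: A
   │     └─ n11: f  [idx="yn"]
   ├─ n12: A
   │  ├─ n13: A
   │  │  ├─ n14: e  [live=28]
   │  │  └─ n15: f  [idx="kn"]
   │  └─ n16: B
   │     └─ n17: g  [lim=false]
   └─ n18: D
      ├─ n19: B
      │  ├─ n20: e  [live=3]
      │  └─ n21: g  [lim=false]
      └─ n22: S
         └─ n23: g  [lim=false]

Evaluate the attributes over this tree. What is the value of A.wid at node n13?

4

1. n1.mk = -6  [-6]
2. n1.acc = 13  [13]
3. n3.acc = "qr"  ["qr"]
4. n4.lim = false  [terminal]
5. n5.live = -4  [terminal]
6. n3.wid = 16  [e.live + 20]
7. n6.idx = "xq"  [terminal]
8. n2.fin = "nk"  ["nk"]
9. n2.lab = "rq"  ["rq"]
10. n2.idx = -9  [A.wid - 25]
11. n1.env = "un"  ["un"]
12. n1.ok = 11  [len(S.fin) + 9]
13. n7.acc = "pun"  ["p" ++ C.env]
14. n8.acc = 16  [len(A₀.acc) + 13]
15. n8.idx = 25  [len(A₀.acc) + 22]
16. n8.live = "npun"  ["n" ++ A₀.acc]
17. n9.lim = false  [terminal]
18. n10.acc = "kq"  ["kq"]
19. n11.idx = "yn"  [terminal]
20. n10.wid = 15  [15]
21. n8.wid = "zq"  ["zq"]
22. n12.acc = "zqpun"  [B.wid ++ A₀.acc]
23. n13.acc = "zqpunm"  [A₀.acc ++ "m"]
24. n14.live = 28  [terminal]
25. n15.idx = "kn"  [terminal]
26. n13.wid = 4  [len(A.acc) - 2]
27. n16.acc = 9  [A₁.wid + 5]
28. n16.idx = 0  [0]
29. n16.live = "kr"  ["kr"]
30. n17.lim = false  [terminal]
31. n16.wid = "krr"  [B.live ++ "r"]
32. n12.wid = -5  [A₁.wid * 3 - 17]
33. n18.depth = "qq"  ["qq"]
34. n19.acc = 2  [len(D.depth)]
35. n19.idx = 0  [len(D.depth) - 2]
36. n19.live = "wy"  ["wy"]
37. n20.live = 3  [terminal]
38. n21.lim = false  [terminal]
39. n19.wid = "wyz"  [B.live ++ "z"]
40. n23.lim = false  [terminal]
41. n22.fin = "vu"  ["vu"]
42. n22.lab = "xp"  ["xp"]
43. n22.idx = 6  [6]
44. n18.live = true  [S.idx > 5]
45. n18.fin = 23  [23]
46. n7.wid = -6  [len(B.wid) - 8]
47. n0.fin = "nun"  ["n" ++ C.env]
48. n0.lab = "wn"  ["wn"]
49. n0.idx = 17  [C.ok + 6]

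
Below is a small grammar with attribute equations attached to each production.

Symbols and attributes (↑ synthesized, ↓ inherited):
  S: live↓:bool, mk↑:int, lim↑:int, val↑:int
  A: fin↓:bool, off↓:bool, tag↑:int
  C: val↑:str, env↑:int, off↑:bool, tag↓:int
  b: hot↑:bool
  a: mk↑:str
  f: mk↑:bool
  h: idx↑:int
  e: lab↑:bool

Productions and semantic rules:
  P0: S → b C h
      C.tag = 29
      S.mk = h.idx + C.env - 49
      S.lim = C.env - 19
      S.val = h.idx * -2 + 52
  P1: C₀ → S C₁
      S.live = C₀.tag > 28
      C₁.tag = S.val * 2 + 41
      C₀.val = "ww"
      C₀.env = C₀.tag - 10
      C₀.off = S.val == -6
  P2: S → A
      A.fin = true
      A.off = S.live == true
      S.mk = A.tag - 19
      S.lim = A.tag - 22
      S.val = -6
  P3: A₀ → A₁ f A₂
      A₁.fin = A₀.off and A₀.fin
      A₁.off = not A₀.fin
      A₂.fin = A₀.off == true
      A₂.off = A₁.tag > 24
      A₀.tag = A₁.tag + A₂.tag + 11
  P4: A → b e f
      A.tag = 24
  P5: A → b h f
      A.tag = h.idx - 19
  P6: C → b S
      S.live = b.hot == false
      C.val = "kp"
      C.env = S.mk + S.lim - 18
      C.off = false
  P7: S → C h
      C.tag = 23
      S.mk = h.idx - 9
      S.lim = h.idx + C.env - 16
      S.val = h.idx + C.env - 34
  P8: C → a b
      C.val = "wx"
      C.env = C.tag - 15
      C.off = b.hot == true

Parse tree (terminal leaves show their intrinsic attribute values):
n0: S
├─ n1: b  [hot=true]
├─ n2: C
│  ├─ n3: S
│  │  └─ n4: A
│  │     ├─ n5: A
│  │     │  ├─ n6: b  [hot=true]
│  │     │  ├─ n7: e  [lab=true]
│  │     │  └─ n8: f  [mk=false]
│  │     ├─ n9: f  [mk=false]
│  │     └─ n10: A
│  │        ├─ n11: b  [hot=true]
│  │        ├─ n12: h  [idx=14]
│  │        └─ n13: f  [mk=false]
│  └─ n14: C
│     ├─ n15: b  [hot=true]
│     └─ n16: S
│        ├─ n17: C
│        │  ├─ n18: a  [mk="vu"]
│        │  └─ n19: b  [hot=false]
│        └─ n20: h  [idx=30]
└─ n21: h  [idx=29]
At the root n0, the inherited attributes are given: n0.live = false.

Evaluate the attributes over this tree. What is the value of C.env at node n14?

25

1. n0.live = false  [given at root]
2. n1.hot = true  [terminal]
3. n2.tag = 29  [29]
4. n3.live = true  [C₀.tag > 28]
5. n4.fin = true  [true]
6. n4.off = true  [S.live == true]
7. n5.fin = true  [A₀.off and A₀.fin]
8. n5.off = false  [not A₀.fin]
9. n6.hot = true  [terminal]
10. n7.lab = true  [terminal]
11. n8.mk = false  [terminal]
12. n5.tag = 24  [24]
13. n9.mk = false  [terminal]
14. n10.fin = true  [A₀.off == true]
15. n10.off = false  [A₁.tag > 24]
16. n11.hot = true  [terminal]
17. n12.idx = 14  [terminal]
18. n13.mk = false  [terminal]
19. n10.tag = -5  [h.idx - 19]
20. n4.tag = 30  [A₁.tag + A₂.tag + 11]
21. n3.mk = 11  [A.tag - 19]
22. n3.lim = 8  [A.tag - 22]
23. n3.val = -6  [-6]
24. n14.tag = 29  [S.val * 2 + 41]
25. n15.hot = true  [terminal]
26. n16.live = false  [b.hot == false]
27. n17.tag = 23  [23]
28. n18.mk = "vu"  [terminal]
29. n19.hot = false  [terminal]
30. n17.val = "wx"  ["wx"]
31. n17.env = 8  [C.tag - 15]
32. n17.off = false  [b.hot == true]
33. n20.idx = 30  [terminal]
34. n16.mk = 21  [h.idx - 9]
35. n16.lim = 22  [h.idx + C.env - 16]
36. n16.val = 4  [h.idx + C.env - 34]
37. n14.val = "kp"  ["kp"]
38. n14.env = 25  [S.mk + S.lim - 18]
39. n14.off = false  [false]
40. n2.val = "ww"  ["ww"]
41. n2.env = 19  [C₀.tag - 10]
42. n2.off = true  [S.val == -6]
43. n21.idx = 29  [terminal]
44. n0.mk = -1  [h.idx + C.env - 49]
45. n0.lim = 0  [C.env - 19]
46. n0.val = -6  [h.idx * -2 + 52]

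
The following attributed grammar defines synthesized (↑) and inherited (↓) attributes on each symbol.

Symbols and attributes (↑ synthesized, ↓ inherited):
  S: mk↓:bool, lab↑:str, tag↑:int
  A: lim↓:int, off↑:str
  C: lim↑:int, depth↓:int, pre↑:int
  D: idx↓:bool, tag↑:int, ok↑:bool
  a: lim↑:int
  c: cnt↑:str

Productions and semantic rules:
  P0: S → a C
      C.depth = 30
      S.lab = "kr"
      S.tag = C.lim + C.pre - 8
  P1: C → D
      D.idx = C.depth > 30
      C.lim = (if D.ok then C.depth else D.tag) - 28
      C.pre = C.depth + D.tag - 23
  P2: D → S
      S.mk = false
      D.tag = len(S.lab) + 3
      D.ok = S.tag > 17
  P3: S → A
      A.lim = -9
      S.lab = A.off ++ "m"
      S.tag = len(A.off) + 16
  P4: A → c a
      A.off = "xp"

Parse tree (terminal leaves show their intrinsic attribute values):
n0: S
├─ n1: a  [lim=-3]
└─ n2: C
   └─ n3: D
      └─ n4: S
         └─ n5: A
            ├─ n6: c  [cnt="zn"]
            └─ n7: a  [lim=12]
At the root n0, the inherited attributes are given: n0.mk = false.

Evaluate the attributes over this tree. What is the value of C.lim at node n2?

1. n0.mk = false  [given at root]
2. n1.lim = -3  [terminal]
3. n2.depth = 30  [30]
4. n3.idx = false  [C.depth > 30]
5. n4.mk = false  [false]
6. n5.lim = -9  [-9]
7. n6.cnt = "zn"  [terminal]
8. n7.lim = 12  [terminal]
9. n5.off = "xp"  ["xp"]
10. n4.lab = "xpm"  [A.off ++ "m"]
11. n4.tag = 18  [len(A.off) + 16]
12. n3.tag = 6  [len(S.lab) + 3]
13. n3.ok = true  [S.tag > 17]
14. n2.lim = 2  [(if D.ok then C.depth else D.tag) - 28]
15. n2.pre = 13  [C.depth + D.tag - 23]
16. n0.lab = "kr"  ["kr"]
17. n0.tag = 7  [C.lim + C.pre - 8]

2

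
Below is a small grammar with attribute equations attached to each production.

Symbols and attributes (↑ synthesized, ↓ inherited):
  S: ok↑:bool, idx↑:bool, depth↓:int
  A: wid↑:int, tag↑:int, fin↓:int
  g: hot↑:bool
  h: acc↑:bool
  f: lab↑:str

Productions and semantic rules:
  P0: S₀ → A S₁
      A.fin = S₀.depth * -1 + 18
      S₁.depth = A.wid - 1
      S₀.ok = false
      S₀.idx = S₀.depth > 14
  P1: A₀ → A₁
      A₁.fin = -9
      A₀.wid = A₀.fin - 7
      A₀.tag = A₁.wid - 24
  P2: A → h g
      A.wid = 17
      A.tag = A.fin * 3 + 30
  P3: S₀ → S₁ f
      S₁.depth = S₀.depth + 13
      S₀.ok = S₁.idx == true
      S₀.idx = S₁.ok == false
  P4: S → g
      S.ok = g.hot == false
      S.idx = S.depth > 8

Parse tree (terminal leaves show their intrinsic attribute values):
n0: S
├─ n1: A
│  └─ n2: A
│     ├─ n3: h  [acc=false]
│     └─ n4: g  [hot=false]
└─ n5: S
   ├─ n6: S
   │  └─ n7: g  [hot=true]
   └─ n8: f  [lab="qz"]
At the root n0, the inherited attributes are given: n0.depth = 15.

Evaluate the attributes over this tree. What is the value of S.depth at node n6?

1. n0.depth = 15  [given at root]
2. n1.fin = 3  [S₀.depth * -1 + 18]
3. n2.fin = -9  [-9]
4. n3.acc = false  [terminal]
5. n4.hot = false  [terminal]
6. n2.wid = 17  [17]
7. n2.tag = 3  [A.fin * 3 + 30]
8. n1.wid = -4  [A₀.fin - 7]
9. n1.tag = -7  [A₁.wid - 24]
10. n5.depth = -5  [A.wid - 1]
11. n6.depth = 8  [S₀.depth + 13]
12. n7.hot = true  [terminal]
13. n6.ok = false  [g.hot == false]
14. n6.idx = false  [S.depth > 8]
15. n8.lab = "qz"  [terminal]
16. n5.ok = false  [S₁.idx == true]
17. n5.idx = true  [S₁.ok == false]
18. n0.ok = false  [false]
19. n0.idx = true  [S₀.depth > 14]

8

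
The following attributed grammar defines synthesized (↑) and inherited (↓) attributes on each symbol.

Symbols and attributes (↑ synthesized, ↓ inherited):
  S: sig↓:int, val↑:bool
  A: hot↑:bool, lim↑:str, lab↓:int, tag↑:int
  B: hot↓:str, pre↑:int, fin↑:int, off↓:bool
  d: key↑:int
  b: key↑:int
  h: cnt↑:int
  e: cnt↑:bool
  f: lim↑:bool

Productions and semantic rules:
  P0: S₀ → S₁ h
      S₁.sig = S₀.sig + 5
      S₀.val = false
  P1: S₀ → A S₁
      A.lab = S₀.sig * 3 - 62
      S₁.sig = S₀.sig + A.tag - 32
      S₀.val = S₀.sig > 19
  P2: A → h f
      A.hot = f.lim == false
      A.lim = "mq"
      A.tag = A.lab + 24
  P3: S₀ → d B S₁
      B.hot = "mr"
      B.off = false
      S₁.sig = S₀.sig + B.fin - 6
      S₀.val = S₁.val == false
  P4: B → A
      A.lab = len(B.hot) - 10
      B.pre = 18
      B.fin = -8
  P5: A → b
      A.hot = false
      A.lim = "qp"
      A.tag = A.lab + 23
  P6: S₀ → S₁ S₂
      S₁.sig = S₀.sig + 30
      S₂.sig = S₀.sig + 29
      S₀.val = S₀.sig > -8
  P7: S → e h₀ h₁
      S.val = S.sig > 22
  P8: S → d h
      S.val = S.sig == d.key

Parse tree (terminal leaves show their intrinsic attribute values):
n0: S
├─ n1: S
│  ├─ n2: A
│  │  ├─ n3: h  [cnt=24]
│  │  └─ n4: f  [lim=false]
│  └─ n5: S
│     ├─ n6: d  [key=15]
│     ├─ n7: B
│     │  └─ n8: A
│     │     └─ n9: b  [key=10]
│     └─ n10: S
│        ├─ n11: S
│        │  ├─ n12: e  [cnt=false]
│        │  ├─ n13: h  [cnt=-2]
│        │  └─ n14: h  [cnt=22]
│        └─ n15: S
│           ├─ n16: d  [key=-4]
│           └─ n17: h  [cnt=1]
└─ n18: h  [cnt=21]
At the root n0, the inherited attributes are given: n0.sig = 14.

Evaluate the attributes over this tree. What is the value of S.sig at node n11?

22

1. n0.sig = 14  [given at root]
2. n1.sig = 19  [S₀.sig + 5]
3. n2.lab = -5  [S₀.sig * 3 - 62]
4. n3.cnt = 24  [terminal]
5. n4.lim = false  [terminal]
6. n2.hot = true  [f.lim == false]
7. n2.lim = "mq"  ["mq"]
8. n2.tag = 19  [A.lab + 24]
9. n5.sig = 6  [S₀.sig + A.tag - 32]
10. n6.key = 15  [terminal]
11. n7.hot = "mr"  ["mr"]
12. n7.off = false  [false]
13. n8.lab = -8  [len(B.hot) - 10]
14. n9.key = 10  [terminal]
15. n8.hot = false  [false]
16. n8.lim = "qp"  ["qp"]
17. n8.tag = 15  [A.lab + 23]
18. n7.pre = 18  [18]
19. n7.fin = -8  [-8]
20. n10.sig = -8  [S₀.sig + B.fin - 6]
21. n11.sig = 22  [S₀.sig + 30]
22. n12.cnt = false  [terminal]
23. n13.cnt = -2  [terminal]
24. n14.cnt = 22  [terminal]
25. n11.val = false  [S.sig > 22]
26. n15.sig = 21  [S₀.sig + 29]
27. n16.key = -4  [terminal]
28. n17.cnt = 1  [terminal]
29. n15.val = false  [S.sig == d.key]
30. n10.val = false  [S₀.sig > -8]
31. n5.val = true  [S₁.val == false]
32. n1.val = false  [S₀.sig > 19]
33. n18.cnt = 21  [terminal]
34. n0.val = false  [false]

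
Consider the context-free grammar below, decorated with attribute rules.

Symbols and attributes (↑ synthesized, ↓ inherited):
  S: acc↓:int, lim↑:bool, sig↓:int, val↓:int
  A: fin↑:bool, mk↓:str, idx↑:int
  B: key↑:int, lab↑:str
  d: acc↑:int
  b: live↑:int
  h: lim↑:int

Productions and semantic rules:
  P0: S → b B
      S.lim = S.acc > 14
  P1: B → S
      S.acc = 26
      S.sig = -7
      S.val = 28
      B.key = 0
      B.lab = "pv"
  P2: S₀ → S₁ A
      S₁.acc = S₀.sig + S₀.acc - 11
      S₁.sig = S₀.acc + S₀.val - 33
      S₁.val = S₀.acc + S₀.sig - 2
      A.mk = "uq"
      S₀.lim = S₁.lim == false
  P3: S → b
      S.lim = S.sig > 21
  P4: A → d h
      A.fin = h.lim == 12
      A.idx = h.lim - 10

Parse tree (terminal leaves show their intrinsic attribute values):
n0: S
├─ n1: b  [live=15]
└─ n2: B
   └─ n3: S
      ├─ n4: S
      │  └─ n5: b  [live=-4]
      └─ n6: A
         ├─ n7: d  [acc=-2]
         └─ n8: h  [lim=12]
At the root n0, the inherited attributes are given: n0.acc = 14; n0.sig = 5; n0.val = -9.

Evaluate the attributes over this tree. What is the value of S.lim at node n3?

1. n0.acc = 14  [given at root]
2. n0.sig = 5  [given at root]
3. n0.val = -9  [given at root]
4. n1.live = 15  [terminal]
5. n3.acc = 26  [26]
6. n3.sig = -7  [-7]
7. n3.val = 28  [28]
8. n4.acc = 8  [S₀.sig + S₀.acc - 11]
9. n4.sig = 21  [S₀.acc + S₀.val - 33]
10. n4.val = 17  [S₀.acc + S₀.sig - 2]
11. n5.live = -4  [terminal]
12. n4.lim = false  [S.sig > 21]
13. n6.mk = "uq"  ["uq"]
14. n7.acc = -2  [terminal]
15. n8.lim = 12  [terminal]
16. n6.fin = true  [h.lim == 12]
17. n6.idx = 2  [h.lim - 10]
18. n3.lim = true  [S₁.lim == false]
19. n2.key = 0  [0]
20. n2.lab = "pv"  ["pv"]
21. n0.lim = false  [S.acc > 14]

true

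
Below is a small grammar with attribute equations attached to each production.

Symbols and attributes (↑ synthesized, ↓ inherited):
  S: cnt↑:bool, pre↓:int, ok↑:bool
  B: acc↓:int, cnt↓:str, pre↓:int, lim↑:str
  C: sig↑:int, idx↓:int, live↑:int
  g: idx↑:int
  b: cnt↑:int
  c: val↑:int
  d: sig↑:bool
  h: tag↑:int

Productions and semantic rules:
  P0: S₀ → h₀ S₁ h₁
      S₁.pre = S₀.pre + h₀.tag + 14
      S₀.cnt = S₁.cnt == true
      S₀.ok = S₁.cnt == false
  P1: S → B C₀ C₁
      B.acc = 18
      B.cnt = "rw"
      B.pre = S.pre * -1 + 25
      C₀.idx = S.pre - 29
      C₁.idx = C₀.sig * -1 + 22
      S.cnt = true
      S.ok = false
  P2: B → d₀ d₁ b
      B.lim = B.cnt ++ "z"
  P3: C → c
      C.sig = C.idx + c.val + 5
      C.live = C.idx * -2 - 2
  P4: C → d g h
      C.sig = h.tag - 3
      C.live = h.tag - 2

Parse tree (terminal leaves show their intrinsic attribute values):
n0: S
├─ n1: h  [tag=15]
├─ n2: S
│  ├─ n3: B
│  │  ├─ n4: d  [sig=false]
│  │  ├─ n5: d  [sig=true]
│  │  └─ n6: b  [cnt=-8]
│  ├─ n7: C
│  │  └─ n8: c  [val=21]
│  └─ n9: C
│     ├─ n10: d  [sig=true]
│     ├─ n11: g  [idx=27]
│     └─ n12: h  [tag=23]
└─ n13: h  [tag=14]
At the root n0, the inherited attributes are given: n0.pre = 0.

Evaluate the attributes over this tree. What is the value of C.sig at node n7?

26

1. n0.pre = 0  [given at root]
2. n1.tag = 15  [terminal]
3. n2.pre = 29  [S₀.pre + h₀.tag + 14]
4. n3.acc = 18  [18]
5. n3.cnt = "rw"  ["rw"]
6. n3.pre = -4  [S.pre * -1 + 25]
7. n4.sig = false  [terminal]
8. n5.sig = true  [terminal]
9. n6.cnt = -8  [terminal]
10. n3.lim = "rwz"  [B.cnt ++ "z"]
11. n7.idx = 0  [S.pre - 29]
12. n8.val = 21  [terminal]
13. n7.sig = 26  [C.idx + c.val + 5]
14. n7.live = -2  [C.idx * -2 - 2]
15. n9.idx = -4  [C₀.sig * -1 + 22]
16. n10.sig = true  [terminal]
17. n11.idx = 27  [terminal]
18. n12.tag = 23  [terminal]
19. n9.sig = 20  [h.tag - 3]
20. n9.live = 21  [h.tag - 2]
21. n2.cnt = true  [true]
22. n2.ok = false  [false]
23. n13.tag = 14  [terminal]
24. n0.cnt = true  [S₁.cnt == true]
25. n0.ok = false  [S₁.cnt == false]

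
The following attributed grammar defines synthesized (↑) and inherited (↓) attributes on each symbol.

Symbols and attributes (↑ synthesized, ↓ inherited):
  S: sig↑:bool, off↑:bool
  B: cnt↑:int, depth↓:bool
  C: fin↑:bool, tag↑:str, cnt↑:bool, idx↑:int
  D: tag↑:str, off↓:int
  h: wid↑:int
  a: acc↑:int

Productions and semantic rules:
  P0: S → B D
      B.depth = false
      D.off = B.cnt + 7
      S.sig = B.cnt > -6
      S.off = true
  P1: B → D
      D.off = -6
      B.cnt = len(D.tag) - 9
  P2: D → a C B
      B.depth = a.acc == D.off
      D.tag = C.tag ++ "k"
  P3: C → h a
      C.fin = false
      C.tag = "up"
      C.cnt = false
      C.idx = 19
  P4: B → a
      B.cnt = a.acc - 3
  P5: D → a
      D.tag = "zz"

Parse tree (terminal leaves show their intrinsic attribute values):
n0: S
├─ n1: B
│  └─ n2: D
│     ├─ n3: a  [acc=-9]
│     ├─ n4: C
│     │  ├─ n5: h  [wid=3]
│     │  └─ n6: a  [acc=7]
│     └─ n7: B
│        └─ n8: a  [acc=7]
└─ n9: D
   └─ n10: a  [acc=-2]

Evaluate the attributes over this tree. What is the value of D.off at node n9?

1. n1.depth = false  [false]
2. n2.off = -6  [-6]
3. n3.acc = -9  [terminal]
4. n5.wid = 3  [terminal]
5. n6.acc = 7  [terminal]
6. n4.fin = false  [false]
7. n4.tag = "up"  ["up"]
8. n4.cnt = false  [false]
9. n4.idx = 19  [19]
10. n7.depth = false  [a.acc == D.off]
11. n8.acc = 7  [terminal]
12. n7.cnt = 4  [a.acc - 3]
13. n2.tag = "upk"  [C.tag ++ "k"]
14. n1.cnt = -6  [len(D.tag) - 9]
15. n9.off = 1  [B.cnt + 7]
16. n10.acc = -2  [terminal]
17. n9.tag = "zz"  ["zz"]
18. n0.sig = false  [B.cnt > -6]
19. n0.off = true  [true]

1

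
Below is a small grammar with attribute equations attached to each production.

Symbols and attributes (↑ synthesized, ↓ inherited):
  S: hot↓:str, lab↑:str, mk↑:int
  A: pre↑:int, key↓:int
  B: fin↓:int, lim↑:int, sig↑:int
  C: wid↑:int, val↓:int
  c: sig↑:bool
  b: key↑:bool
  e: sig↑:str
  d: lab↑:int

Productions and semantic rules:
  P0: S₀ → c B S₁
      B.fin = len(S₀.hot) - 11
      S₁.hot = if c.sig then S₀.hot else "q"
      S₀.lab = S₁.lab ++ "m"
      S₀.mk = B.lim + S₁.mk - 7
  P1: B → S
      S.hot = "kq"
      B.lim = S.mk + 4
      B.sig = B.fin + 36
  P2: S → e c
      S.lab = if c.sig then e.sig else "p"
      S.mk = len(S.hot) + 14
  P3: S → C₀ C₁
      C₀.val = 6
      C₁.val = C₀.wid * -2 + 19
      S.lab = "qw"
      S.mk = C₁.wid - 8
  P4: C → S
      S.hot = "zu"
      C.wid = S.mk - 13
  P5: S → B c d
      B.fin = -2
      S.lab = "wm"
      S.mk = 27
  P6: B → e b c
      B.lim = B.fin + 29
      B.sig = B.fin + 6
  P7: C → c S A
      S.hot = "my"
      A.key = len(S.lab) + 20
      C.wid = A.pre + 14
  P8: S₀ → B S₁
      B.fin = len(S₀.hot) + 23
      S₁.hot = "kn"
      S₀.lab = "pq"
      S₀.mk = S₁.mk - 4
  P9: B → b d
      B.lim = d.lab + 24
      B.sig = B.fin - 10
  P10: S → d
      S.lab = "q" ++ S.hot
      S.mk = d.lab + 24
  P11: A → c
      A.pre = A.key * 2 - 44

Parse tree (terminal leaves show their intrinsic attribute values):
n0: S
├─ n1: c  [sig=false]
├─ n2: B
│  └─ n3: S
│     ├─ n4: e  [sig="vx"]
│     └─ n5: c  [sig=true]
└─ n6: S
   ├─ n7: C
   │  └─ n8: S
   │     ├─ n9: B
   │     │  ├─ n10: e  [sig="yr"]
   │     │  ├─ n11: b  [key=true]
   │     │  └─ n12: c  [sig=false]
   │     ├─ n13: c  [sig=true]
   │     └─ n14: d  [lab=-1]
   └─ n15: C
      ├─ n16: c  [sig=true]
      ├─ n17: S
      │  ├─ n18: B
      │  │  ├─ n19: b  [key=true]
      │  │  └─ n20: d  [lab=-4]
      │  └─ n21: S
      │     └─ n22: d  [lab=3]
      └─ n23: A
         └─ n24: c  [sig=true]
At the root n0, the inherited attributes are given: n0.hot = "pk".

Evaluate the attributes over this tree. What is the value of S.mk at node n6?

1. n0.hot = "pk"  [given at root]
2. n1.sig = false  [terminal]
3. n2.fin = -9  [len(S₀.hot) - 11]
4. n3.hot = "kq"  ["kq"]
5. n4.sig = "vx"  [terminal]
6. n5.sig = true  [terminal]
7. n3.lab = "vx"  [if c.sig then e.sig else "p"]
8. n3.mk = 16  [len(S.hot) + 14]
9. n2.lim = 20  [S.mk + 4]
10. n2.sig = 27  [B.fin + 36]
11. n6.hot = "q"  [if c.sig then S₀.hot else "q"]
12. n7.val = 6  [6]
13. n8.hot = "zu"  ["zu"]
14. n9.fin = -2  [-2]
15. n10.sig = "yr"  [terminal]
16. n11.key = true  [terminal]
17. n12.sig = false  [terminal]
18. n9.lim = 27  [B.fin + 29]
19. n9.sig = 4  [B.fin + 6]
20. n13.sig = true  [terminal]
21. n14.lab = -1  [terminal]
22. n8.lab = "wm"  ["wm"]
23. n8.mk = 27  [27]
24. n7.wid = 14  [S.mk - 13]
25. n15.val = -9  [C₀.wid * -2 + 19]
26. n16.sig = true  [terminal]
27. n17.hot = "my"  ["my"]
28. n18.fin = 25  [len(S₀.hot) + 23]
29. n19.key = true  [terminal]
30. n20.lab = -4  [terminal]
31. n18.lim = 20  [d.lab + 24]
32. n18.sig = 15  [B.fin - 10]
33. n21.hot = "kn"  ["kn"]
34. n22.lab = 3  [terminal]
35. n21.lab = "qkn"  ["q" ++ S.hot]
36. n21.mk = 27  [d.lab + 24]
37. n17.lab = "pq"  ["pq"]
38. n17.mk = 23  [S₁.mk - 4]
39. n23.key = 22  [len(S.lab) + 20]
40. n24.sig = true  [terminal]
41. n23.pre = 0  [A.key * 2 - 44]
42. n15.wid = 14  [A.pre + 14]
43. n6.lab = "qw"  ["qw"]
44. n6.mk = 6  [C₁.wid - 8]
45. n0.lab = "qwm"  [S₁.lab ++ "m"]
46. n0.mk = 19  [B.lim + S₁.mk - 7]

6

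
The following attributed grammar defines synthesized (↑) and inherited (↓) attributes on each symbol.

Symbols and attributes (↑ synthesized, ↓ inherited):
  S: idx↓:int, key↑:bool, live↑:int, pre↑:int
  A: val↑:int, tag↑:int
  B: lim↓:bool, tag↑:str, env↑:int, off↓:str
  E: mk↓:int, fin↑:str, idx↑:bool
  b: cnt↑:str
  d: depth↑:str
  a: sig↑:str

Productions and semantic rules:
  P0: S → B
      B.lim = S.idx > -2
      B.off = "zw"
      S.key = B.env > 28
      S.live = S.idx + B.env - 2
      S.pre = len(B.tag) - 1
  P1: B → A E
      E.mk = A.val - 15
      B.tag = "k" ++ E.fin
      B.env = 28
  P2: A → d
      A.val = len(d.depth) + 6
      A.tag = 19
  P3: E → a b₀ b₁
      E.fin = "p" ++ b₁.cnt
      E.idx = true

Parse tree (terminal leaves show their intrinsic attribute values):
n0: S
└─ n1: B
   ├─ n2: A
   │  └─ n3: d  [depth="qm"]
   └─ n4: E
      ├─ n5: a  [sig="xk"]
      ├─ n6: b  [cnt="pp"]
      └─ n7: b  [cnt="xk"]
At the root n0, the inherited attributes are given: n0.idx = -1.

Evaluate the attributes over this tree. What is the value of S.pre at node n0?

3

1. n0.idx = -1  [given at root]
2. n1.lim = true  [S.idx > -2]
3. n1.off = "zw"  ["zw"]
4. n3.depth = "qm"  [terminal]
5. n2.val = 8  [len(d.depth) + 6]
6. n2.tag = 19  [19]
7. n4.mk = -7  [A.val - 15]
8. n5.sig = "xk"  [terminal]
9. n6.cnt = "pp"  [terminal]
10. n7.cnt = "xk"  [terminal]
11. n4.fin = "pxk"  ["p" ++ b₁.cnt]
12. n4.idx = true  [true]
13. n1.tag = "kpxk"  ["k" ++ E.fin]
14. n1.env = 28  [28]
15. n0.key = false  [B.env > 28]
16. n0.live = 25  [S.idx + B.env - 2]
17. n0.pre = 3  [len(B.tag) - 1]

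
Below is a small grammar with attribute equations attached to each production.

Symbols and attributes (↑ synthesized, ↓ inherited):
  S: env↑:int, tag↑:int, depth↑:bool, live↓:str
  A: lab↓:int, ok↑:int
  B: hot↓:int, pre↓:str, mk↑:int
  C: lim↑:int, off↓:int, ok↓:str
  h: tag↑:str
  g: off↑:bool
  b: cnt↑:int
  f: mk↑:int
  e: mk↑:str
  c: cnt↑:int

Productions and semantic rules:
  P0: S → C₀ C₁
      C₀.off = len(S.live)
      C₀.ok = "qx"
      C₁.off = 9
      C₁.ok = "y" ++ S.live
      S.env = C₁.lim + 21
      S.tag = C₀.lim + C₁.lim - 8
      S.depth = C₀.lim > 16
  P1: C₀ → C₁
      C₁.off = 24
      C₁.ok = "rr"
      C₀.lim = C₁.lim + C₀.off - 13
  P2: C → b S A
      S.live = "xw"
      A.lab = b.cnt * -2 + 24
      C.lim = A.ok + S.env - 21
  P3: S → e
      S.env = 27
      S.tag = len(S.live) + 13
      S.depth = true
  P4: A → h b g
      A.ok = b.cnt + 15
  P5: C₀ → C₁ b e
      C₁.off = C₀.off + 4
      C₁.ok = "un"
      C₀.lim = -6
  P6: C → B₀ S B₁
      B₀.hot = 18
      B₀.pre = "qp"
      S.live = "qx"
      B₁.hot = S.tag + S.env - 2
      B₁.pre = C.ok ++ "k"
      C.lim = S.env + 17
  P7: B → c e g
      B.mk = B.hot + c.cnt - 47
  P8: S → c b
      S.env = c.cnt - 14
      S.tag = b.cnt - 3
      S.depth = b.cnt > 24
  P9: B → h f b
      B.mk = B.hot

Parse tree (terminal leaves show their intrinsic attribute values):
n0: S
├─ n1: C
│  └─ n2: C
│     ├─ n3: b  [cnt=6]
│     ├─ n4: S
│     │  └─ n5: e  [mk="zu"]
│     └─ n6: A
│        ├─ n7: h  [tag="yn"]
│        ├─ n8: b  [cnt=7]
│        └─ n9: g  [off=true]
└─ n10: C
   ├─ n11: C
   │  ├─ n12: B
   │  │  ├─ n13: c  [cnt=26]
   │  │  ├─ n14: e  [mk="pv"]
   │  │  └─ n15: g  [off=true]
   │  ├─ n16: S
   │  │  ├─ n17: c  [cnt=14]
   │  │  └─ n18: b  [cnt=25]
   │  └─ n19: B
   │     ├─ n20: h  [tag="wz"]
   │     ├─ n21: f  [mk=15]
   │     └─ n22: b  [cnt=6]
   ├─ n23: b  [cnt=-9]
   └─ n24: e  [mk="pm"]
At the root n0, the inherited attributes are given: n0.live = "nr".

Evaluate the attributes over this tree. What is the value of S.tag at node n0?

3

1. n0.live = "nr"  [given at root]
2. n1.off = 2  [len(S.live)]
3. n1.ok = "qx"  ["qx"]
4. n2.off = 24  [24]
5. n2.ok = "rr"  ["rr"]
6. n3.cnt = 6  [terminal]
7. n4.live = "xw"  ["xw"]
8. n5.mk = "zu"  [terminal]
9. n4.env = 27  [27]
10. n4.tag = 15  [len(S.live) + 13]
11. n4.depth = true  [true]
12. n6.lab = 12  [b.cnt * -2 + 24]
13. n7.tag = "yn"  [terminal]
14. n8.cnt = 7  [terminal]
15. n9.off = true  [terminal]
16. n6.ok = 22  [b.cnt + 15]
17. n2.lim = 28  [A.ok + S.env - 21]
18. n1.lim = 17  [C₁.lim + C₀.off - 13]
19. n10.off = 9  [9]
20. n10.ok = "ynr"  ["y" ++ S.live]
21. n11.off = 13  [C₀.off + 4]
22. n11.ok = "un"  ["un"]
23. n12.hot = 18  [18]
24. n12.pre = "qp"  ["qp"]
25. n13.cnt = 26  [terminal]
26. n14.mk = "pv"  [terminal]
27. n15.off = true  [terminal]
28. n12.mk = -3  [B.hot + c.cnt - 47]
29. n16.live = "qx"  ["qx"]
30. n17.cnt = 14  [terminal]
31. n18.cnt = 25  [terminal]
32. n16.env = 0  [c.cnt - 14]
33. n16.tag = 22  [b.cnt - 3]
34. n16.depth = true  [b.cnt > 24]
35. n19.hot = 20  [S.tag + S.env - 2]
36. n19.pre = "unk"  [C.ok ++ "k"]
37. n20.tag = "wz"  [terminal]
38. n21.mk = 15  [terminal]
39. n22.cnt = 6  [terminal]
40. n19.mk = 20  [B.hot]
41. n11.lim = 17  [S.env + 17]
42. n23.cnt = -9  [terminal]
43. n24.mk = "pm"  [terminal]
44. n10.lim = -6  [-6]
45. n0.env = 15  [C₁.lim + 21]
46. n0.tag = 3  [C₀.lim + C₁.lim - 8]
47. n0.depth = true  [C₀.lim > 16]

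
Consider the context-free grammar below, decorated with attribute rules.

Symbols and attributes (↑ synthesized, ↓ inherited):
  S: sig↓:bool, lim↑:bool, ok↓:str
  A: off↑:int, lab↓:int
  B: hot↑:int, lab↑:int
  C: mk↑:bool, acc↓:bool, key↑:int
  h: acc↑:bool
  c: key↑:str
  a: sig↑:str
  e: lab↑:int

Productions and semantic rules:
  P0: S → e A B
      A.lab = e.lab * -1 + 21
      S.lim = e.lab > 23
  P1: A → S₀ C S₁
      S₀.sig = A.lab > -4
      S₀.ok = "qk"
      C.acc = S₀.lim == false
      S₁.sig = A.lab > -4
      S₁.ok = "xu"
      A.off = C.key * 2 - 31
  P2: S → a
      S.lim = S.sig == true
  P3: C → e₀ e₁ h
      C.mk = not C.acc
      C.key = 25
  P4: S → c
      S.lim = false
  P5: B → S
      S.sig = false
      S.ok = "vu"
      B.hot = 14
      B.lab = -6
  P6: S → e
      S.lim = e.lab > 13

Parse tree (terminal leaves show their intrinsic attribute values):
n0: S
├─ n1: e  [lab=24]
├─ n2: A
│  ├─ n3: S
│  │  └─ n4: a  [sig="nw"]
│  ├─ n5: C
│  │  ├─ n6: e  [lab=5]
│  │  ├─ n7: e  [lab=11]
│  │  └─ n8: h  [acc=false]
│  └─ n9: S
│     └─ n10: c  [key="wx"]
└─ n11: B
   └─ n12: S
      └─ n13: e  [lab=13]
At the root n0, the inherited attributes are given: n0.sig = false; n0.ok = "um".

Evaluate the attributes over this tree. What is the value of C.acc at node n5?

1. n0.sig = false  [given at root]
2. n0.ok = "um"  [given at root]
3. n1.lab = 24  [terminal]
4. n2.lab = -3  [e.lab * -1 + 21]
5. n3.sig = true  [A.lab > -4]
6. n3.ok = "qk"  ["qk"]
7. n4.sig = "nw"  [terminal]
8. n3.lim = true  [S.sig == true]
9. n5.acc = false  [S₀.lim == false]
10. n6.lab = 5  [terminal]
11. n7.lab = 11  [terminal]
12. n8.acc = false  [terminal]
13. n5.mk = true  [not C.acc]
14. n5.key = 25  [25]
15. n9.sig = true  [A.lab > -4]
16. n9.ok = "xu"  ["xu"]
17. n10.key = "wx"  [terminal]
18. n9.lim = false  [false]
19. n2.off = 19  [C.key * 2 - 31]
20. n12.sig = false  [false]
21. n12.ok = "vu"  ["vu"]
22. n13.lab = 13  [terminal]
23. n12.lim = false  [e.lab > 13]
24. n11.hot = 14  [14]
25. n11.lab = -6  [-6]
26. n0.lim = true  [e.lab > 23]

false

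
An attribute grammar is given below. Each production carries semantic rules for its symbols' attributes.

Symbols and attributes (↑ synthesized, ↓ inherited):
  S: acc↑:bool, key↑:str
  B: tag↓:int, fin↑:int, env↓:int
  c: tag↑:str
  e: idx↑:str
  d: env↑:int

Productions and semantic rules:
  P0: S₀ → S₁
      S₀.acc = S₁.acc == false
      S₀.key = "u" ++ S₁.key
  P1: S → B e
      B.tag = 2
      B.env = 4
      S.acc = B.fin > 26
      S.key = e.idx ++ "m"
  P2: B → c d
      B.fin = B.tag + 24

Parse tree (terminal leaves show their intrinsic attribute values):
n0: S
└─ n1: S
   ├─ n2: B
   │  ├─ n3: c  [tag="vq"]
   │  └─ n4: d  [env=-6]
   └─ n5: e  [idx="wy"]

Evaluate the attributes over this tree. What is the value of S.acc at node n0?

1. n2.tag = 2  [2]
2. n2.env = 4  [4]
3. n3.tag = "vq"  [terminal]
4. n4.env = -6  [terminal]
5. n2.fin = 26  [B.tag + 24]
6. n5.idx = "wy"  [terminal]
7. n1.acc = false  [B.fin > 26]
8. n1.key = "wym"  [e.idx ++ "m"]
9. n0.acc = true  [S₁.acc == false]
10. n0.key = "uwym"  ["u" ++ S₁.key]

true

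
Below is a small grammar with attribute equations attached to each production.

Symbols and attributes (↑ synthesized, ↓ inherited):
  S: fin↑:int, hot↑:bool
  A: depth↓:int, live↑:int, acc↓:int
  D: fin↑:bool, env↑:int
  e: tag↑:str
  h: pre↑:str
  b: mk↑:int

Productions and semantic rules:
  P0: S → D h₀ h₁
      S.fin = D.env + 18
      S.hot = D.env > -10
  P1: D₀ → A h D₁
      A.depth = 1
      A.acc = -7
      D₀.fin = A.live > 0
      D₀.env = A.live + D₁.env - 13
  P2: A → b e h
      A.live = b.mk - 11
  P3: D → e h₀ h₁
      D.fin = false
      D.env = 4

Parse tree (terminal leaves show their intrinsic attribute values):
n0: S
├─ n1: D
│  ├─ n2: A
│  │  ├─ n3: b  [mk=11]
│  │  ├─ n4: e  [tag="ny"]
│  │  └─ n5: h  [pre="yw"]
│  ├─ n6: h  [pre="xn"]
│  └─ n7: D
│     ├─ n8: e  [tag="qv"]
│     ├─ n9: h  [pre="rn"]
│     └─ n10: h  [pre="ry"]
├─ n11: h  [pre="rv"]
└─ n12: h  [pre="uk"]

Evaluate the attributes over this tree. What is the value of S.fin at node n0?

1. n2.depth = 1  [1]
2. n2.acc = -7  [-7]
3. n3.mk = 11  [terminal]
4. n4.tag = "ny"  [terminal]
5. n5.pre = "yw"  [terminal]
6. n2.live = 0  [b.mk - 11]
7. n6.pre = "xn"  [terminal]
8. n8.tag = "qv"  [terminal]
9. n9.pre = "rn"  [terminal]
10. n10.pre = "ry"  [terminal]
11. n7.fin = false  [false]
12. n7.env = 4  [4]
13. n1.fin = false  [A.live > 0]
14. n1.env = -9  [A.live + D₁.env - 13]
15. n11.pre = "rv"  [terminal]
16. n12.pre = "uk"  [terminal]
17. n0.fin = 9  [D.env + 18]
18. n0.hot = true  [D.env > -10]

9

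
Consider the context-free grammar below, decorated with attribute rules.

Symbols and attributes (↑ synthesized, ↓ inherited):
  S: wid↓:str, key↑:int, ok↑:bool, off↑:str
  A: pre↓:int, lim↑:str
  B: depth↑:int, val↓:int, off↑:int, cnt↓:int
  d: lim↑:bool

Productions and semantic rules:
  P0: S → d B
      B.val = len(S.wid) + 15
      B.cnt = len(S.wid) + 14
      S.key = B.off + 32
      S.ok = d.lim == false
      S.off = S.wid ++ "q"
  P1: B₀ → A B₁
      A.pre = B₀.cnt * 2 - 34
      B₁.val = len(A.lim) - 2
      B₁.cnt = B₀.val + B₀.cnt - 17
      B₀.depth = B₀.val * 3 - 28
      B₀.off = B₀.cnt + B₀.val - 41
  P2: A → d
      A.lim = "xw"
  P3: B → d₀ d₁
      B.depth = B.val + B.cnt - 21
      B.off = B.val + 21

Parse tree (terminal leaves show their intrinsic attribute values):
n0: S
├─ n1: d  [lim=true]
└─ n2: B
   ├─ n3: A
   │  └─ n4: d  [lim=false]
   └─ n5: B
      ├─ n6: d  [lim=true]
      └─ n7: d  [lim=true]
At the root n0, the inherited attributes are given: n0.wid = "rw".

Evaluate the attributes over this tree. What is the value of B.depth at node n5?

1. n0.wid = "rw"  [given at root]
2. n1.lim = true  [terminal]
3. n2.val = 17  [len(S.wid) + 15]
4. n2.cnt = 16  [len(S.wid) + 14]
5. n3.pre = -2  [B₀.cnt * 2 - 34]
6. n4.lim = false  [terminal]
7. n3.lim = "xw"  ["xw"]
8. n5.val = 0  [len(A.lim) - 2]
9. n5.cnt = 16  [B₀.val + B₀.cnt - 17]
10. n6.lim = true  [terminal]
11. n7.lim = true  [terminal]
12. n5.depth = -5  [B.val + B.cnt - 21]
13. n5.off = 21  [B.val + 21]
14. n2.depth = 23  [B₀.val * 3 - 28]
15. n2.off = -8  [B₀.cnt + B₀.val - 41]
16. n0.key = 24  [B.off + 32]
17. n0.ok = false  [d.lim == false]
18. n0.off = "rwq"  [S.wid ++ "q"]

-5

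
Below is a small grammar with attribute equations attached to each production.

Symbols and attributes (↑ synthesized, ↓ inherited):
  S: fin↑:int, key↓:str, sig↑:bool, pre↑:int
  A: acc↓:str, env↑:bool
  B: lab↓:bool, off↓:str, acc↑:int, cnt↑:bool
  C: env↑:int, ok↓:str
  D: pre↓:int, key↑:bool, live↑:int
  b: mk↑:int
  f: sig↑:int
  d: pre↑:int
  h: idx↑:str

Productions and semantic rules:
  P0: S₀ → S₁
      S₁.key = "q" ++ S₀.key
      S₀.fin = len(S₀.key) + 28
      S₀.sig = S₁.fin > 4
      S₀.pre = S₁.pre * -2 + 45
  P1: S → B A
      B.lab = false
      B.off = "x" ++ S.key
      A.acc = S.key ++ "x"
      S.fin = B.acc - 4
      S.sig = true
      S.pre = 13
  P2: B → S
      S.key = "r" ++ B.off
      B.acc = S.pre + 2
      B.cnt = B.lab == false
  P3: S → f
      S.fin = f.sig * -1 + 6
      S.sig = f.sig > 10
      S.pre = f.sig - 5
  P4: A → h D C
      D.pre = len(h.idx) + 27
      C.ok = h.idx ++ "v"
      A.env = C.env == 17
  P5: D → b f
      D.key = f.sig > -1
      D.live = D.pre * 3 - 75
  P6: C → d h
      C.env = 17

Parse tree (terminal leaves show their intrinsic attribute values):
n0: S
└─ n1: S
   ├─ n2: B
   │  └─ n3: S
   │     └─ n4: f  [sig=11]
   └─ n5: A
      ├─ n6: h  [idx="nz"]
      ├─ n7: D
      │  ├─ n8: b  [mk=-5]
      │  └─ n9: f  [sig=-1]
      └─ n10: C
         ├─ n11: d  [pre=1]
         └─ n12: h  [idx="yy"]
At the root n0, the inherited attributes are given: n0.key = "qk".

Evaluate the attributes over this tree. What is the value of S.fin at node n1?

4

1. n0.key = "qk"  [given at root]
2. n1.key = "qqk"  ["q" ++ S₀.key]
3. n2.lab = false  [false]
4. n2.off = "xqqk"  ["x" ++ S.key]
5. n3.key = "rxqqk"  ["r" ++ B.off]
6. n4.sig = 11  [terminal]
7. n3.fin = -5  [f.sig * -1 + 6]
8. n3.sig = true  [f.sig > 10]
9. n3.pre = 6  [f.sig - 5]
10. n2.acc = 8  [S.pre + 2]
11. n2.cnt = true  [B.lab == false]
12. n5.acc = "qqkx"  [S.key ++ "x"]
13. n6.idx = "nz"  [terminal]
14. n7.pre = 29  [len(h.idx) + 27]
15. n8.mk = -5  [terminal]
16. n9.sig = -1  [terminal]
17. n7.key = false  [f.sig > -1]
18. n7.live = 12  [D.pre * 3 - 75]
19. n10.ok = "nzv"  [h.idx ++ "v"]
20. n11.pre = 1  [terminal]
21. n12.idx = "yy"  [terminal]
22. n10.env = 17  [17]
23. n5.env = true  [C.env == 17]
24. n1.fin = 4  [B.acc - 4]
25. n1.sig = true  [true]
26. n1.pre = 13  [13]
27. n0.fin = 30  [len(S₀.key) + 28]
28. n0.sig = false  [S₁.fin > 4]
29. n0.pre = 19  [S₁.pre * -2 + 45]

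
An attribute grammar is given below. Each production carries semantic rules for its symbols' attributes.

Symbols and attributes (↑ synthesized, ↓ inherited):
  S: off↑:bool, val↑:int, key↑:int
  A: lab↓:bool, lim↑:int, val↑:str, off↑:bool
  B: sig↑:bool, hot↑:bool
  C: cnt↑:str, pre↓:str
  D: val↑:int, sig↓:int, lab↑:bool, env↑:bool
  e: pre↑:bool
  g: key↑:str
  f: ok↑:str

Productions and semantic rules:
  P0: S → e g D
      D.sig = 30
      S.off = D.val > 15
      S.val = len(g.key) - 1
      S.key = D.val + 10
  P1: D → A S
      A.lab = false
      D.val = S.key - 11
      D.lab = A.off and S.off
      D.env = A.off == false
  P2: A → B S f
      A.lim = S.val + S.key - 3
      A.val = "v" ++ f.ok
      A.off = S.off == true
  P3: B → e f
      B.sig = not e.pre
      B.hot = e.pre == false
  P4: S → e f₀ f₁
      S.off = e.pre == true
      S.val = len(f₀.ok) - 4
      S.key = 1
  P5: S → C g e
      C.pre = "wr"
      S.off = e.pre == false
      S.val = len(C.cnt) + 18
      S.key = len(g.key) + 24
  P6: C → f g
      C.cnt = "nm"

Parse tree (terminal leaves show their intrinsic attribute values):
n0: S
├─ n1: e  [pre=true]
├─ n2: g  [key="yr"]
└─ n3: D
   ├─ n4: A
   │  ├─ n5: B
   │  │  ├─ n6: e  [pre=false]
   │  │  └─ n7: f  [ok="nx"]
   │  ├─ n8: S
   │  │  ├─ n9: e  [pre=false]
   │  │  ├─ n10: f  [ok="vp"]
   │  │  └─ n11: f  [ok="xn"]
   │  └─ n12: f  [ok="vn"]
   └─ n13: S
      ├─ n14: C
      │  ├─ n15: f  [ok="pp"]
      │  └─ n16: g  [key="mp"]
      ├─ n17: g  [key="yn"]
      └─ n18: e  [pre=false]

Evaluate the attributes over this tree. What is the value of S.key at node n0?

1. n1.pre = true  [terminal]
2. n2.key = "yr"  [terminal]
3. n3.sig = 30  [30]
4. n4.lab = false  [false]
5. n6.pre = false  [terminal]
6. n7.ok = "nx"  [terminal]
7. n5.sig = true  [not e.pre]
8. n5.hot = true  [e.pre == false]
9. n9.pre = false  [terminal]
10. n10.ok = "vp"  [terminal]
11. n11.ok = "xn"  [terminal]
12. n8.off = false  [e.pre == true]
13. n8.val = -2  [len(f₀.ok) - 4]
14. n8.key = 1  [1]
15. n12.ok = "vn"  [terminal]
16. n4.lim = -4  [S.val + S.key - 3]
17. n4.val = "vvn"  ["v" ++ f.ok]
18. n4.off = false  [S.off == true]
19. n14.pre = "wr"  ["wr"]
20. n15.ok = "pp"  [terminal]
21. n16.key = "mp"  [terminal]
22. n14.cnt = "nm"  ["nm"]
23. n17.key = "yn"  [terminal]
24. n18.pre = false  [terminal]
25. n13.off = true  [e.pre == false]
26. n13.val = 20  [len(C.cnt) + 18]
27. n13.key = 26  [len(g.key) + 24]
28. n3.val = 15  [S.key - 11]
29. n3.lab = false  [A.off and S.off]
30. n3.env = true  [A.off == false]
31. n0.off = false  [D.val > 15]
32. n0.val = 1  [len(g.key) - 1]
33. n0.key = 25  [D.val + 10]

25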